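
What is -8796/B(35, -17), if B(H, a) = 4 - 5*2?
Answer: 1466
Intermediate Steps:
B(H, a) = -6 (B(H, a) = 4 - 10 = -6)
-8796/B(35, -17) = -8796/(-6) = -8796*(-1/6) = 1466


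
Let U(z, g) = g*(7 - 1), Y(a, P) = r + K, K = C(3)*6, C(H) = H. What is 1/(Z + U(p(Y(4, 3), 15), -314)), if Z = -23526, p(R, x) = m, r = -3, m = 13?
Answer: -1/25410 ≈ -3.9355e-5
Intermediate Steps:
K = 18 (K = 3*6 = 18)
Y(a, P) = 15 (Y(a, P) = -3 + 18 = 15)
p(R, x) = 13
U(z, g) = 6*g (U(z, g) = g*6 = 6*g)
1/(Z + U(p(Y(4, 3), 15), -314)) = 1/(-23526 + 6*(-314)) = 1/(-23526 - 1884) = 1/(-25410) = -1/25410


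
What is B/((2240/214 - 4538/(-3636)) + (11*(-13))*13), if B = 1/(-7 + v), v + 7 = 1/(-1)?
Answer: 64842/1796724455 ≈ 3.6089e-5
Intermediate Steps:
v = -8 (v = -7 + 1/(-1) = -7 - 1 = -8)
B = -1/15 (B = 1/(-7 - 8) = 1/(-15) = -1/15 ≈ -0.066667)
B/((2240/214 - 4538/(-3636)) + (11*(-13))*13) = -1/15/((2240/214 - 4538/(-3636)) + (11*(-13))*13) = -1/15/((2240*(1/214) - 4538*(-1/3636)) - 143*13) = -1/15/((1120/107 + 2269/1818) - 1859) = -1/15/(2278943/194526 - 1859) = -1/15/(-359344891/194526) = -194526/359344891*(-1/15) = 64842/1796724455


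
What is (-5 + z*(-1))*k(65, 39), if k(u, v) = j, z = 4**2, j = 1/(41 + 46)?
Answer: -7/29 ≈ -0.24138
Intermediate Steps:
j = 1/87 ≈ 0.011494
z = 16
k(u, v) = 1/87
(-5 + z*(-1))*k(65, 39) = (-5 + 16*(-1))*(1/87) = (-5 - 16)*(1/87) = -21*1/87 = -7/29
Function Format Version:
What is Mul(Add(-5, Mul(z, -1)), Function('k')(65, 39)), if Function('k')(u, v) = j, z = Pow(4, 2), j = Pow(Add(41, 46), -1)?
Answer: Rational(-7, 29) ≈ -0.24138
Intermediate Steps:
j = Rational(1, 87) (j = Pow(87, -1) = Rational(1, 87) ≈ 0.011494)
z = 16
Function('k')(u, v) = Rational(1, 87)
Mul(Add(-5, Mul(z, -1)), Function('k')(65, 39)) = Mul(Add(-5, Mul(16, -1)), Rational(1, 87)) = Mul(Add(-5, -16), Rational(1, 87)) = Mul(-21, Rational(1, 87)) = Rational(-7, 29)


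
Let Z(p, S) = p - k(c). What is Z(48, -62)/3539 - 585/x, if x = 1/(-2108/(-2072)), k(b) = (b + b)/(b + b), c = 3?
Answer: -1091031659/1833202 ≈ -595.15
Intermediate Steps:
k(b) = 1 (k(b) = (2*b)/((2*b)) = (2*b)*(1/(2*b)) = 1)
x = 518/527 (x = 1/(-2108*(-1/2072)) = 1/(527/518) = 518/527 ≈ 0.98292)
Z(p, S) = -1 + p (Z(p, S) = p - 1*1 = p - 1 = -1 + p)
Z(48, -62)/3539 - 585/x = (-1 + 48)/3539 - 585/518/527 = 47*(1/3539) - 585*527/518 = 47/3539 - 308295/518 = -1091031659/1833202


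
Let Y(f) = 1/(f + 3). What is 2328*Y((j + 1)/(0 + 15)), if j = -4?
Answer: 5820/7 ≈ 831.43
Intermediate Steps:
Y(f) = 1/(3 + f)
2328*Y((j + 1)/(0 + 15)) = 2328/(3 + (-4 + 1)/(0 + 15)) = 2328/(3 - 3/15) = 2328/(3 - 3*1/15) = 2328/(3 - ⅕) = 2328/(14/5) = 2328*(5/14) = 5820/7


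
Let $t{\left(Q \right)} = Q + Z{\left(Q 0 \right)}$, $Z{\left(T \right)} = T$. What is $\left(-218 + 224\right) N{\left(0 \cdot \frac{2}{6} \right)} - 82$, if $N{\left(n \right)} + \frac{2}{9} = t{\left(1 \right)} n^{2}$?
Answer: $- \frac{250}{3} \approx -83.333$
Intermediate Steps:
$t{\left(Q \right)} = Q$ ($t{\left(Q \right)} = Q + Q 0 = Q + 0 = Q$)
$N{\left(n \right)} = - \frac{2}{9} + n^{2}$ ($N{\left(n \right)} = - \frac{2}{9} + 1 n^{2} = - \frac{2}{9} + n^{2}$)
$\left(-218 + 224\right) N{\left(0 \cdot \frac{2}{6} \right)} - 82 = \left(-218 + 224\right) \left(- \frac{2}{9} + \left(0 \cdot \frac{2}{6}\right)^{2}\right) - 82 = 6 \left(- \frac{2}{9} + \left(0 \cdot 2 \cdot \frac{1}{6}\right)^{2}\right) - 82 = 6 \left(- \frac{2}{9} + \left(0 \cdot \frac{1}{3}\right)^{2}\right) - 82 = 6 \left(- \frac{2}{9} + 0^{2}\right) - 82 = 6 \left(- \frac{2}{9} + 0\right) - 82 = 6 \left(- \frac{2}{9}\right) - 82 = - \frac{4}{3} - 82 = - \frac{250}{3}$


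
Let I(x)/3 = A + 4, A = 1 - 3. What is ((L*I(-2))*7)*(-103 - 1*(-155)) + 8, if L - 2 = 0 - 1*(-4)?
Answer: 13112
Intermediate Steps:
A = -2
L = 6 (L = 2 + (0 - 1*(-4)) = 2 + (0 + 4) = 2 + 4 = 6)
I(x) = 6 (I(x) = 3*(-2 + 4) = 3*2 = 6)
((L*I(-2))*7)*(-103 - 1*(-155)) + 8 = ((6*6)*7)*(-103 - 1*(-155)) + 8 = (36*7)*(-103 + 155) + 8 = 252*52 + 8 = 13104 + 8 = 13112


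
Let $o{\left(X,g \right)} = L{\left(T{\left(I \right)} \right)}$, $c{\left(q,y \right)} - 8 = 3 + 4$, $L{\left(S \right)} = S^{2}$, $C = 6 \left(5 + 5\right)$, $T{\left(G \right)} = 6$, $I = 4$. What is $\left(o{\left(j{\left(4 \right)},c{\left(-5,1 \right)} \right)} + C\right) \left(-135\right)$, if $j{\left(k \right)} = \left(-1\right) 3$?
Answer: $-12960$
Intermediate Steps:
$C = 60$ ($C = 6 \cdot 10 = 60$)
$c{\left(q,y \right)} = 15$ ($c{\left(q,y \right)} = 8 + \left(3 + 4\right) = 8 + 7 = 15$)
$j{\left(k \right)} = -3$
$o{\left(X,g \right)} = 36$ ($o{\left(X,g \right)} = 6^{2} = 36$)
$\left(o{\left(j{\left(4 \right)},c{\left(-5,1 \right)} \right)} + C\right) \left(-135\right) = \left(36 + 60\right) \left(-135\right) = 96 \left(-135\right) = -12960$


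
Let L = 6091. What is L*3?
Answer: 18273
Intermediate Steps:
L*3 = 6091*3 = 18273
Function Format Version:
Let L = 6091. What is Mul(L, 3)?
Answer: 18273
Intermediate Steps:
Mul(L, 3) = Mul(6091, 3) = 18273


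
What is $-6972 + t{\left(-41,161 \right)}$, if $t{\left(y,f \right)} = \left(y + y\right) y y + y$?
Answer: $-144855$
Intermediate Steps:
$t{\left(y,f \right)} = y + 2 y^{3}$ ($t{\left(y,f \right)} = 2 y y y + y = 2 y^{2} y + y = 2 y^{3} + y = y + 2 y^{3}$)
$-6972 + t{\left(-41,161 \right)} = -6972 + \left(-41 + 2 \left(-41\right)^{3}\right) = -6972 + \left(-41 + 2 \left(-68921\right)\right) = -6972 - 137883 = -144855$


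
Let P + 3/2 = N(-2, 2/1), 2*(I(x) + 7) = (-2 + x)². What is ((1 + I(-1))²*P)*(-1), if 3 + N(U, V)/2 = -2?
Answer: 207/8 ≈ 25.875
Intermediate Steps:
I(x) = -7 + (-2 + x)²/2
N(U, V) = -10 (N(U, V) = -6 + 2*(-2) = -6 - 4 = -10)
P = -23/2 (P = -3/2 - 10 = -23/2 ≈ -11.500)
((1 + I(-1))²*P)*(-1) = ((1 + (-7 + (-2 - 1)²/2))²*(-23/2))*(-1) = ((1 + (-7 + (½)*(-3)²))²*(-23/2))*(-1) = ((1 + (-7 + (½)*9))²*(-23/2))*(-1) = ((1 + (-7 + 9/2))²*(-23/2))*(-1) = ((1 - 5/2)²*(-23/2))*(-1) = ((-3/2)²*(-23/2))*(-1) = ((9/4)*(-23/2))*(-1) = -207/8*(-1) = 207/8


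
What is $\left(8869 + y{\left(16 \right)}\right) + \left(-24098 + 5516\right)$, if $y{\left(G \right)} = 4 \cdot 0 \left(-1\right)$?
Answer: $-9713$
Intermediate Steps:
$y{\left(G \right)} = 0$ ($y{\left(G \right)} = 0 \left(-1\right) = 0$)
$\left(8869 + y{\left(16 \right)}\right) + \left(-24098 + 5516\right) = \left(8869 + 0\right) + \left(-24098 + 5516\right) = 8869 - 18582 = -9713$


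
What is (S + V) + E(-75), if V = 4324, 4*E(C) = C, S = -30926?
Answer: -106483/4 ≈ -26621.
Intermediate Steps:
E(C) = C/4
(S + V) + E(-75) = (-30926 + 4324) + (1/4)*(-75) = -26602 - 75/4 = -106483/4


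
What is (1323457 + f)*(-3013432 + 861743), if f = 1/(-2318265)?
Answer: -6601648752030713656/2318265 ≈ -2.8477e+12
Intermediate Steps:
f = -1/2318265 ≈ -4.3136e-7
(1323457 + f)*(-3013432 + 861743) = (1323457 - 1/2318265)*(-3013432 + 861743) = (3068124042104/2318265)*(-2151689) = -6601648752030713656/2318265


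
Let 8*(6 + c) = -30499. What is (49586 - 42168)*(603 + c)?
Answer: -95406607/4 ≈ -2.3852e+7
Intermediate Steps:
c = -30547/8 (c = -6 + (⅛)*(-30499) = -6 - 30499/8 = -30547/8 ≈ -3818.4)
(49586 - 42168)*(603 + c) = (49586 - 42168)*(603 - 30547/8) = 7418*(-25723/8) = -95406607/4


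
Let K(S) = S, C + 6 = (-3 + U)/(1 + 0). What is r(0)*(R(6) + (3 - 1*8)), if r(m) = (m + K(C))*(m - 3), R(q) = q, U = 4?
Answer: 15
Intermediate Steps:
C = -5 (C = -6 + (-3 + 4)/(1 + 0) = -6 + 1/1 = -6 + 1*1 = -6 + 1 = -5)
r(m) = (-5 + m)*(-3 + m) (r(m) = (m - 5)*(m - 3) = (-5 + m)*(-3 + m))
r(0)*(R(6) + (3 - 1*8)) = (15 + 0**2 - 8*0)*(6 + (3 - 1*8)) = (15 + 0 + 0)*(6 + (3 - 8)) = 15*(6 - 5) = 15*1 = 15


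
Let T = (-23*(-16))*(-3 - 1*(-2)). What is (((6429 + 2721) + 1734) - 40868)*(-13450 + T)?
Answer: 414318912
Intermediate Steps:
T = -368 (T = 368*(-3 + 2) = 368*(-1) = -368)
(((6429 + 2721) + 1734) - 40868)*(-13450 + T) = (((6429 + 2721) + 1734) - 40868)*(-13450 - 368) = ((9150 + 1734) - 40868)*(-13818) = (10884 - 40868)*(-13818) = -29984*(-13818) = 414318912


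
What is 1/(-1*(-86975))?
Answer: 1/86975 ≈ 1.1498e-5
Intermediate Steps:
1/(-1*(-86975)) = 1/86975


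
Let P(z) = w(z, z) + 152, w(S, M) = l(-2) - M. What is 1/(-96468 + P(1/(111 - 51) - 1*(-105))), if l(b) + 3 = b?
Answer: -60/5785561 ≈ -1.0371e-5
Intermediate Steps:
l(b) = -3 + b
w(S, M) = -5 - M (w(S, M) = (-3 - 2) - M = -5 - M)
P(z) = 147 - z (P(z) = (-5 - z) + 152 = 147 - z)
1/(-96468 + P(1/(111 - 51) - 1*(-105))) = 1/(-96468 + (147 - (1/(111 - 51) - 1*(-105)))) = 1/(-96468 + (147 - (1/60 + 105))) = 1/(-96468 + (147 - 1*6301/60)) = 1/(-96468 + (147 - 6301/60)) = 1/(-96468 + 2519/60) = 1/(-5785561/60) = -60/5785561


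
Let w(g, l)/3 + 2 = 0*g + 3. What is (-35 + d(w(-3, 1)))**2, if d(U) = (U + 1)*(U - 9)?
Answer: 3481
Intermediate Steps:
w(g, l) = 3 (w(g, l) = -6 + 3*(0*g + 3) = -6 + 3*(0 + 3) = -6 + 3*3 = -6 + 9 = 3)
d(U) = (1 + U)*(-9 + U)
(-35 + d(w(-3, 1)))**2 = (-35 + (-9 + 3**2 - 8*3))**2 = (-35 + (-9 + 9 - 24))**2 = (-35 - 24)**2 = (-59)**2 = 3481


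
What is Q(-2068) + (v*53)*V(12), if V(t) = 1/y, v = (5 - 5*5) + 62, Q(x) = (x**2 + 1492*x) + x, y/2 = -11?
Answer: 13078987/11 ≈ 1.1890e+6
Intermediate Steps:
y = -22 (y = 2*(-11) = -22)
Q(x) = x**2 + 1493*x
v = 42 (v = (5 - 25) + 62 = -20 + 62 = 42)
V(t) = -1/22 (V(t) = 1/(-22) = -1/22)
Q(-2068) + (v*53)*V(12) = -2068*(1493 - 2068) + (42*53)*(-1/22) = -2068*(-575) + 2226*(-1/22) = 1189100 - 1113/11 = 13078987/11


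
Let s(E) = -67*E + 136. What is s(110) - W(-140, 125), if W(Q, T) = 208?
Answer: -7442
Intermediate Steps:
s(E) = 136 - 67*E
s(110) - W(-140, 125) = (136 - 67*110) - 1*208 = (136 - 7370) - 208 = -7234 - 208 = -7442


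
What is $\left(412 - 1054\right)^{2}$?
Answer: $412164$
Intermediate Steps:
$\left(412 - 1054\right)^{2} = \left(-642\right)^{2} = 412164$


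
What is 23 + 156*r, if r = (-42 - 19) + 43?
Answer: -2785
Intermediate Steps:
r = -18 (r = -61 + 43 = -18)
23 + 156*r = 23 + 156*(-18) = 23 - 2808 = -2785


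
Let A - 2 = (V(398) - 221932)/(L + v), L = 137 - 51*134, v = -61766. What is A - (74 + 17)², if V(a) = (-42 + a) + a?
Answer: -188861333/22821 ≈ -8275.8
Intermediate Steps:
L = -6697 (L = 137 - 6834 = -6697)
V(a) = -42 + 2*a
A = 119368/22821 (A = 2 + ((-42 + 2*398) - 221932)/(-6697 - 61766) = 2 + ((-42 + 796) - 221932)/(-68463) = 2 + (754 - 221932)*(-1/68463) = 2 - 221178*(-1/68463) = 2 + 73726/22821 = 119368/22821 ≈ 5.2306)
A - (74 + 17)² = 119368/22821 - (74 + 17)² = 119368/22821 - 1*91² = 119368/22821 - 1*8281 = 119368/22821 - 8281 = -188861333/22821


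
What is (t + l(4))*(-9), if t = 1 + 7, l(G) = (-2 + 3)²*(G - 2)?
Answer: -90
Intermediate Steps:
l(G) = -2 + G (l(G) = 1²*(-2 + G) = 1*(-2 + G) = -2 + G)
t = 8
(t + l(4))*(-9) = (8 + (-2 + 4))*(-9) = (8 + 2)*(-9) = 10*(-9) = -90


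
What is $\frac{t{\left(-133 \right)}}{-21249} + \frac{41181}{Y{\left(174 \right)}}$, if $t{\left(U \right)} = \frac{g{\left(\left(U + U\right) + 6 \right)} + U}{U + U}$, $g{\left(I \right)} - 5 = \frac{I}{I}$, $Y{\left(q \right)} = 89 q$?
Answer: $\frac{19396890136}{7294207977} \approx 2.6592$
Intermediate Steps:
$g{\left(I \right)} = 6$ ($g{\left(I \right)} = 5 + \frac{I}{I} = 5 + 1 = 6$)
$t{\left(U \right)} = \frac{6 + U}{2 U}$ ($t{\left(U \right)} = \frac{6 + U}{U + U} = \frac{6 + U}{2 U}$)
$\frac{t{\left(-133 \right)}}{-21249} + \frac{41181}{Y{\left(174 \right)}} = \frac{\frac{1}{2} \frac{1}{-133} \left(6 - 133\right)}{-21249} + \frac{41181}{89 \cdot 174} = \frac{1}{2} \left(- \frac{1}{133}\right) \left(-127\right) \left(- \frac{1}{21249}\right) + \frac{41181}{15486} = \frac{127}{266} \left(- \frac{1}{21249}\right) + 41181 \cdot \frac{1}{15486} = - \frac{127}{5652234} + \frac{13727}{5162} = \frac{19396890136}{7294207977}$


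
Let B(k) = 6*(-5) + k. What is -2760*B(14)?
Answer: 44160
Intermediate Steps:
B(k) = -30 + k
-2760*B(14) = -2760*(-30 + 14) = -2760*(-16) = 44160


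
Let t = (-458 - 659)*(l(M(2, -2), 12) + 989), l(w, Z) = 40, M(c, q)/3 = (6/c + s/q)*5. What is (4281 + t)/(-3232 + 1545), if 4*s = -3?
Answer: 1145112/1687 ≈ 678.79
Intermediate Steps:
s = -3/4 (s = (1/4)*(-3) = -3/4 ≈ -0.75000)
M(c, q) = 90/c - 45/(4*q) (M(c, q) = 3*((6/c - 3/(4*q))*5) = 3*(30/c - 15/(4*q)) = 90/c - 45/(4*q))
t = -1149393 (t = (-458 - 659)*(40 + 989) = -1117*1029 = -1149393)
(4281 + t)/(-3232 + 1545) = (4281 - 1149393)/(-3232 + 1545) = -1145112/(-1687) = -1145112*(-1/1687) = 1145112/1687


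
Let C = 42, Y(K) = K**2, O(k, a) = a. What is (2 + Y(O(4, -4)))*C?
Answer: 756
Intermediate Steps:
(2 + Y(O(4, -4)))*C = (2 + (-4)**2)*42 = (2 + 16)*42 = 18*42 = 756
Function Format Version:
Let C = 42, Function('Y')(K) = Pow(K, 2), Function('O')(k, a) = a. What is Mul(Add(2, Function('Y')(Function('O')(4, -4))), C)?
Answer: 756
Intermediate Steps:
Mul(Add(2, Function('Y')(Function('O')(4, -4))), C) = Mul(Add(2, Pow(-4, 2)), 42) = Mul(Add(2, 16), 42) = Mul(18, 42) = 756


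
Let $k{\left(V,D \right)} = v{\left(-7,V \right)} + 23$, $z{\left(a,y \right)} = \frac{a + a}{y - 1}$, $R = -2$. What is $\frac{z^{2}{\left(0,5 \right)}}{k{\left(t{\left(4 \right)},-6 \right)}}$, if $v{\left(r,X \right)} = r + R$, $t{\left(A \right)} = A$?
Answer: $0$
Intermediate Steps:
$v{\left(r,X \right)} = -2 + r$ ($v{\left(r,X \right)} = r - 2 = -2 + r$)
$z{\left(a,y \right)} = \frac{2 a}{-1 + y}$
$k{\left(V,D \right)} = 14$ ($k{\left(V,D \right)} = \left(-2 - 7\right) + 23 = -9 + 23 = 14$)
$\frac{z^{2}{\left(0,5 \right)}}{k{\left(t{\left(4 \right)},-6 \right)}} = \frac{\left(2 \cdot 0 \frac{1}{-1 + 5}\right)^{2}}{14} = \left(2 \cdot 0 \cdot \frac{1}{4}\right)^{2} \cdot \frac{1}{14} = 0^{2} \cdot \frac{1}{14} = 0 \cdot \frac{1}{14} = 0$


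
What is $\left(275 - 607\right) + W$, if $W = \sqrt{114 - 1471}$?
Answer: $-332 + i \sqrt{1357} \approx -332.0 + 36.837 i$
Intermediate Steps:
$W = i \sqrt{1357}$ ($W = \sqrt{-1357} = i \sqrt{1357} \approx 36.837 i$)
$\left(275 - 607\right) + W = \left(275 - 607\right) + i \sqrt{1357} = -332 + i \sqrt{1357}$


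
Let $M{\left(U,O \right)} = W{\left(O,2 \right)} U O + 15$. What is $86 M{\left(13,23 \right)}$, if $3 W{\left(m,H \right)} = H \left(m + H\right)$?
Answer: $\frac{1289570}{3} \approx 4.2986 \cdot 10^{5}$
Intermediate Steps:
$W{\left(m,H \right)} = \frac{H \left(H + m\right)}{3}$ ($W{\left(m,H \right)} = \frac{H \left(m + H\right)}{3} = \frac{H \left(H + m\right)}{3}$)
$M{\left(U,O \right)} = 15 + O U \left(\frac{4}{3} + \frac{2 O}{3}\right)$ ($M{\left(U,O \right)} = \frac{1}{3} \cdot 2 \left(2 + O\right) U O + 15 = \left(\frac{4}{3} + \frac{2 O}{3}\right) U O + 15 = U \left(\frac{4}{3} + \frac{2 O}{3}\right) O + 15 = O U \left(\frac{4}{3} + \frac{2 O}{3}\right) + 15 = 15 + O U \left(\frac{4}{3} + \frac{2 O}{3}\right)$)
$86 M{\left(13,23 \right)} = 86 \left(15 + \frac{2}{3} \cdot 23 \cdot 13 \left(2 + 23\right)\right) = 86 \left(15 + \frac{2}{3} \cdot 23 \cdot 13 \cdot 25\right) = 86 \left(15 + \frac{14950}{3}\right) = 86 \cdot \frac{14995}{3} = \frac{1289570}{3}$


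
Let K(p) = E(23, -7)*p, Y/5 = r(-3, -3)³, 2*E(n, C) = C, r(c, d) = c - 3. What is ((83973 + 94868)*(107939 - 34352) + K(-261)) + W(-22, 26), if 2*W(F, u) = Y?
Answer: 26320746081/2 ≈ 1.3160e+10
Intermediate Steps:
r(c, d) = -3 + c
E(n, C) = C/2
Y = -1080 (Y = 5*(-3 - 3)³ = 5*(-6)³ = 5*(-216) = -1080)
K(p) = -7*p/2 (K(p) = ((½)*(-7))*p = -7*p/2)
W(F, u) = -540 (W(F, u) = (½)*(-1080) = -540)
((83973 + 94868)*(107939 - 34352) + K(-261)) + W(-22, 26) = ((83973 + 94868)*(107939 - 34352) - 7/2*(-261)) - 540 = (178841*73587 + 1827/2) - 540 = (13160372667 + 1827/2) - 540 = 26320747161/2 - 540 = 26320746081/2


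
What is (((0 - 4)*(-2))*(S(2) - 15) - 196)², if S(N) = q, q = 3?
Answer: 85264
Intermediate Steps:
S(N) = 3
(((0 - 4)*(-2))*(S(2) - 15) - 196)² = (((0 - 4)*(-2))*(3 - 15) - 196)² = (-4*(-2)*(-12) - 196)² = (8*(-12) - 196)² = (-96 - 196)² = (-292)² = 85264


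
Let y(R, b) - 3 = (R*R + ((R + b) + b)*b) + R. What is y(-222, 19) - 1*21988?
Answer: 23581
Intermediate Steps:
y(R, b) = 3 + R + R**2 + b*(R + 2*b) (y(R, b) = 3 + ((R*R + ((R + b) + b)*b) + R) = 3 + ((R**2 + (R + 2*b)*b) + R) = 3 + ((R**2 + b*(R + 2*b)) + R) = 3 + (R + R**2 + b*(R + 2*b)) = 3 + R + R**2 + b*(R + 2*b))
y(-222, 19) - 1*21988 = (3 - 222 + (-222)**2 + 2*19**2 - 222*19) - 1*21988 = (3 - 222 + 49284 + 2*361 - 4218) - 21988 = (3 - 222 + 49284 + 722 - 4218) - 21988 = 45569 - 21988 = 23581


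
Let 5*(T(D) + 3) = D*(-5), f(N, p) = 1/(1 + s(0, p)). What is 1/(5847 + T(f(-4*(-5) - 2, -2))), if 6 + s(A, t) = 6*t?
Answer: 17/99349 ≈ 0.00017111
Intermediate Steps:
s(A, t) = -6 + 6*t
f(N, p) = 1/(-5 + 6*p) (f(N, p) = 1/(1 + (-6 + 6*p)) = 1/(-5 + 6*p))
T(D) = -3 - D (T(D) = -3 + (D*(-5))/5 = -3 + (-5*D)/5 = -3 - D)
1/(5847 + T(f(-4*(-5) - 2, -2))) = 1/(5847 + (-3 - 1/(-5 + 6*(-2)))) = 1/(5847 + (-3 - 1/(-5 - 12))) = 1/(5847 + (-3 - 1/(-17))) = 1/(5847 + (-3 - 1*(-1/17))) = 1/(5847 + (-3 + 1/17)) = 1/(5847 - 50/17) = 1/(99349/17) = 17/99349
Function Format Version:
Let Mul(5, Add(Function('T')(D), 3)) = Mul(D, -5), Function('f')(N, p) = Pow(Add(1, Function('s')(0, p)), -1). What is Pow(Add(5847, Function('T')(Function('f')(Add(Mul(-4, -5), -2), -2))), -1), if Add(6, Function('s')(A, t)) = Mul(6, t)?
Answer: Rational(17, 99349) ≈ 0.00017111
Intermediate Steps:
Function('s')(A, t) = Add(-6, Mul(6, t))
Function('f')(N, p) = Pow(Add(-5, Mul(6, p)), -1) (Function('f')(N, p) = Pow(Add(1, Add(-6, Mul(6, p))), -1) = Pow(Add(-5, Mul(6, p)), -1))
Function('T')(D) = Add(-3, Mul(-1, D)) (Function('T')(D) = Add(-3, Mul(Rational(1, 5), Mul(D, -5))) = Add(-3, Mul(Rational(1, 5), Mul(-5, D))) = Add(-3, Mul(-1, D)))
Pow(Add(5847, Function('T')(Function('f')(Add(Mul(-4, -5), -2), -2))), -1) = Pow(Add(5847, Add(-3, Mul(-1, Pow(Add(-5, Mul(6, -2)), -1)))), -1) = Pow(Add(5847, Add(-3, Mul(-1, Pow(Add(-5, -12), -1)))), -1) = Pow(Add(5847, Add(-3, Mul(-1, Pow(-17, -1)))), -1) = Pow(Add(5847, Add(-3, Mul(-1, Rational(-1, 17)))), -1) = Pow(Add(5847, Add(-3, Rational(1, 17))), -1) = Pow(Add(5847, Rational(-50, 17)), -1) = Pow(Rational(99349, 17), -1) = Rational(17, 99349)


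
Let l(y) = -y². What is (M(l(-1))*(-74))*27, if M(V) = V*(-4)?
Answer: -7992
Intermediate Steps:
M(V) = -4*V
(M(l(-1))*(-74))*27 = (-(-4)*(-1)²*(-74))*27 = (-(-4)*(-74))*27 = (-4*(-1)*(-74))*27 = (4*(-74))*27 = -296*27 = -7992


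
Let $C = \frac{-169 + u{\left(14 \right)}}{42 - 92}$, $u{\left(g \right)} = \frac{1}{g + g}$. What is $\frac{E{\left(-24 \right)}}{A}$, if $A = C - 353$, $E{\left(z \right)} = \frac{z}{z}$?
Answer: $- \frac{1400}{489469} \approx -0.0028602$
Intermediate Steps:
$E{\left(z \right)} = 1$
$u{\left(g \right)} = \frac{1}{2 g}$
$C = \frac{4731}{1400}$ ($C = \frac{-169 + \frac{1}{2 \cdot 14}}{42 - 92} = \frac{-169 + \frac{1}{2} \cdot \frac{1}{14}}{-50} = \left(-169 + \frac{1}{28}\right) \left(- \frac{1}{50}\right) = \left(- \frac{4731}{28}\right) \left(- \frac{1}{50}\right) = \frac{4731}{1400} \approx 3.3793$)
$A = - \frac{489469}{1400}$ ($A = \frac{4731}{1400} - 353 = - \frac{489469}{1400} \approx -349.62$)
$\frac{E{\left(-24 \right)}}{A} = 1 \frac{1}{- \frac{489469}{1400}} = 1 \left(- \frac{1400}{489469}\right) = - \frac{1400}{489469}$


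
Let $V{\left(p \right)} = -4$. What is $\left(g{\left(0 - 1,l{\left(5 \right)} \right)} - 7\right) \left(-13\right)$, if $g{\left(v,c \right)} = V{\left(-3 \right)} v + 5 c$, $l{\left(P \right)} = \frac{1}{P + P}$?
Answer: $\frac{65}{2} \approx 32.5$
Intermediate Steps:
$l{\left(P \right)} = \frac{1}{2 P}$
$g{\left(v,c \right)} = - 4 v + 5 c$
$\left(g{\left(0 - 1,l{\left(5 \right)} \right)} - 7\right) \left(-13\right) = \left(\left(- 4 \left(0 - 1\right) + 5 \frac{1}{2 \cdot 5}\right) - 7\right) \left(-13\right) = \left(\left(- 4 \left(0 - 1\right) + 5 \cdot \frac{1}{2} \cdot \frac{1}{5}\right) - 7\right) \left(-13\right) = \left(\left(\left(-4\right) \left(-1\right) + 5 \cdot \frac{1}{10}\right) - 7\right) \left(-13\right) = \left(\left(4 + \frac{1}{2}\right) - 7\right) \left(-13\right) = \left(\frac{9}{2} - 7\right) \left(-13\right) = \left(- \frac{5}{2}\right) \left(-13\right) = \frac{65}{2}$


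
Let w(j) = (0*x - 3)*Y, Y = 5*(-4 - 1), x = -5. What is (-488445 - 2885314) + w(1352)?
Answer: -3373684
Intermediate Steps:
Y = -25 (Y = 5*(-5) = -25)
w(j) = 75 (w(j) = (0*(-5) - 3)*(-25) = (0 - 3)*(-25) = -3*(-25) = 75)
(-488445 - 2885314) + w(1352) = (-488445 - 2885314) + 75 = -3373759 + 75 = -3373684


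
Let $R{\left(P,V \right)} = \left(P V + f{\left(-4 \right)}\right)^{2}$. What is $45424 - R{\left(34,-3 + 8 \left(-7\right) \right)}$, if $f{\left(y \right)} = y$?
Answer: $-3994676$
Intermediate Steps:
$R{\left(P,V \right)} = \left(-4 + P V\right)^{2}$ ($R{\left(P,V \right)} = \left(P V - 4\right)^{2} = \left(-4 + P V\right)^{2}$)
$45424 - R{\left(34,-3 + 8 \left(-7\right) \right)} = 45424 - \left(-4 + 34 \left(-3 + 8 \left(-7\right)\right)\right)^{2} = 45424 - \left(-4 + 34 \left(-3 - 56\right)\right)^{2} = 45424 - \left(-4 + 34 \left(-59\right)\right)^{2} = 45424 - \left(-4 - 2006\right)^{2} = 45424 - \left(-2010\right)^{2} = 45424 - 4040100 = -3994676$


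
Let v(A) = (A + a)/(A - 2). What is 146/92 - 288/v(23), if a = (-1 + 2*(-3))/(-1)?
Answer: -46003/230 ≈ -200.01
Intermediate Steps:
a = 7 (a = (-1 - 6)*(-1) = -7*(-1) = 7)
v(A) = (7 + A)/(-2 + A) (v(A) = (A + 7)/(A - 2) = (7 + A)/(-2 + A))
146/92 - 288/v(23) = 146/92 - 288*(-2 + 23)/(7 + 23) = 146*(1/92) - 288/(30/21) = 73/46 - 288/((1/21)*30) = 73/46 - 288/10/7 = 73/46 - 288*7/10 = 73/46 - 1008/5 = -46003/230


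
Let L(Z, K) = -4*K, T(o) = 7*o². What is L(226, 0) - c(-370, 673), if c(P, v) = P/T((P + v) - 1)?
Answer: 185/319214 ≈ 0.00057955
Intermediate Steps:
c(P, v) = P/(7*(-1 + P + v)²) (c(P, v) = P/((7*((P + v) - 1)²)) = P/((7*(-1 + P + v)²)) = P*(1/(7*(-1 + P + v)²)) = P/(7*(-1 + P + v)²))
L(226, 0) - c(-370, 673) = -4*0 - (-370)/(7*(-1 - 370 + 673)²) = 0 - (-370)/(7*302²) = 0 - (-370)/(7*91204) = 0 - 1*(-185/319214) = 0 + 185/319214 = 185/319214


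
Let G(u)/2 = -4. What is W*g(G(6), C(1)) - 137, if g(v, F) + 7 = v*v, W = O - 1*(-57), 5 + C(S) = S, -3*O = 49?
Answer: 2181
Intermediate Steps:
O = -49/3 (O = -⅓*49 = -49/3 ≈ -16.333)
G(u) = -8 (G(u) = 2*(-4) = -8)
C(S) = -5 + S
W = 122/3 (W = -49/3 - 1*(-57) = -49/3 + 57 = 122/3 ≈ 40.667)
g(v, F) = -7 + v² (g(v, F) = -7 + v*v = -7 + v²)
W*g(G(6), C(1)) - 137 = 122*(-7 + (-8)²)/3 - 137 = 122*(-7 + 64)/3 - 137 = (122/3)*57 - 137 = 2318 - 137 = 2181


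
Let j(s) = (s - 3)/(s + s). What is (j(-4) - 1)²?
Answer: 1/64 ≈ 0.015625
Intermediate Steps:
j(s) = (-3 + s)/(2*s) (j(s) = (-3 + s)/((2*s)) = (-3 + s)*(1/(2*s)) = (-3 + s)/(2*s))
(j(-4) - 1)² = ((½)*(-3 - 4)/(-4) - 1)² = ((½)*(-¼)*(-7) - 1)² = (7/8 - 1)² = (-⅛)² = 1/64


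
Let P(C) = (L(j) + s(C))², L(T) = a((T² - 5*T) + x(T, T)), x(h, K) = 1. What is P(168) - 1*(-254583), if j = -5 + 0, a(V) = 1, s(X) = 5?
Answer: 254619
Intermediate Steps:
j = -5
L(T) = 1
P(C) = 36 (P(C) = (1 + 5)² = 6² = 36)
P(168) - 1*(-254583) = 36 - 1*(-254583) = 36 + 254583 = 254619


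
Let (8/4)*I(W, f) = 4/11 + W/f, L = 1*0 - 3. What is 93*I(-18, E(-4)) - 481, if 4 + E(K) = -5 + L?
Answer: -17351/44 ≈ -394.34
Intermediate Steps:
L = -3 (L = 0 - 3 = -3)
E(K) = -12 (E(K) = -4 + (-5 - 3) = -4 - 8 = -12)
I(W, f) = 2/11 + W/(2*f) (I(W, f) = (4/11 + W/f)/2 = 2/11 + W/(2*f))
93*I(-18, E(-4)) - 481 = 93*(2/11 + (1/2)*(-18)/(-12)) - 481 = 93*(2/11 + (1/2)*(-18)*(-1/12)) - 481 = 93*(2/11 + 3/4) - 481 = 93*(41/44) - 481 = 3813/44 - 481 = -17351/44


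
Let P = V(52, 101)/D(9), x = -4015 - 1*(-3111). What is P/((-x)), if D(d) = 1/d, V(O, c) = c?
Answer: 909/904 ≈ 1.0055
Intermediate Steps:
x = -904 (x = -4015 + 3111 = -904)
P = 909 (P = 101/(1/9) = 101/(⅑) = 101*9 = 909)
P/((-x)) = 909/((-1*(-904))) = 909/904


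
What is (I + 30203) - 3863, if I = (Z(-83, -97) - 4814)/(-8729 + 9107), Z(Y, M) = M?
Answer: 3317203/126 ≈ 26327.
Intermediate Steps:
I = -1637/126 (I = (-97 - 4814)/(-8729 + 9107) = -4911/378 = -4911*1/378 = -1637/126 ≈ -12.992)
(I + 30203) - 3863 = (-1637/126 + 30203) - 3863 = 3803941/126 - 3863 = 3317203/126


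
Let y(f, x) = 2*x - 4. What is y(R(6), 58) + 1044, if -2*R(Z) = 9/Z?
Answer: 1156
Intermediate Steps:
R(Z) = -9/(2*Z)
y(f, x) = -4 + 2*x
y(R(6), 58) + 1044 = (-4 + 2*58) + 1044 = (-4 + 116) + 1044 = 112 + 1044 = 1156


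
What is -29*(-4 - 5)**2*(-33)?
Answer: 77517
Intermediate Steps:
-29*(-4 - 5)**2*(-33) = -29*(-9)**2*(-33) = -29*81*(-33) = -2349*(-33) = 77517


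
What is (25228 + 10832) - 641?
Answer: 35419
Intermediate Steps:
(25228 + 10832) - 641 = 36060 - 641 = 35419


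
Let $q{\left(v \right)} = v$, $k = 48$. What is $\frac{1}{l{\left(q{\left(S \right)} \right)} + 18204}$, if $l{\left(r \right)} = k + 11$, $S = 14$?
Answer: $\frac{1}{18263} \approx 5.4756 \cdot 10^{-5}$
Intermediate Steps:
$l{\left(r \right)} = 59$ ($l{\left(r \right)} = 48 + 11 = 59$)
$\frac{1}{l{\left(q{\left(S \right)} \right)} + 18204} = \frac{1}{59 + 18204} = \frac{1}{18263}$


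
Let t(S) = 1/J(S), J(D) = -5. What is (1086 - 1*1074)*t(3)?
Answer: -12/5 ≈ -2.4000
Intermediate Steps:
t(S) = -1/5 (t(S) = 1/(-5) = -1/5)
(1086 - 1*1074)*t(3) = (1086 - 1*1074)*(-1/5) = (1086 - 1074)*(-1/5) = 12*(-1/5) = -12/5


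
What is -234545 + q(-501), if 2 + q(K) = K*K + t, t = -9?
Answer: 16445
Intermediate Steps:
q(K) = -11 + K² (q(K) = -2 + (K*K - 9) = -2 + (K² - 9) = -2 + (-9 + K²) = -11 + K²)
-234545 + q(-501) = -234545 + (-11 + (-501)²) = -234545 + (-11 + 251001) = -234545 + 250990 = 16445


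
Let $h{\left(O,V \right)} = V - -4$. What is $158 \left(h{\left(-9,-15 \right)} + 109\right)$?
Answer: $15484$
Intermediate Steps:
$h{\left(O,V \right)} = 4 + V$ ($h{\left(O,V \right)} = V + 4 = 4 + V$)
$158 \left(h{\left(-9,-15 \right)} + 109\right) = 158 \left(\left(4 - 15\right) + 109\right) = 158 \left(-11 + 109\right) = 158 \cdot 98 = 15484$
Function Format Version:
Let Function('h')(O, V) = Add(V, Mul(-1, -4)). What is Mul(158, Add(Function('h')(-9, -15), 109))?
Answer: 15484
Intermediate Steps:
Function('h')(O, V) = Add(4, V) (Function('h')(O, V) = Add(V, 4) = Add(4, V))
Mul(158, Add(Function('h')(-9, -15), 109)) = Mul(158, Add(Add(4, -15), 109)) = Mul(158, Add(-11, 109)) = Mul(158, 98) = 15484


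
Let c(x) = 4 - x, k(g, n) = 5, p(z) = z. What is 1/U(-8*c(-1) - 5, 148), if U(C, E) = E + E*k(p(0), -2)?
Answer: 1/888 ≈ 0.0011261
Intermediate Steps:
U(C, E) = 6*E (U(C, E) = E + E*5 = E + 5*E = 6*E)
1/U(-8*c(-1) - 5, 148) = 1/(6*148) = 1/888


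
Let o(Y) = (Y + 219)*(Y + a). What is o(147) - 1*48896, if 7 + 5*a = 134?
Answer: 71012/5 ≈ 14202.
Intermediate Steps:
a = 127/5 (a = -7/5 + (⅕)*134 = -7/5 + 134/5 = 127/5 ≈ 25.400)
o(Y) = (219 + Y)*(127/5 + Y) (o(Y) = (Y + 219)*(Y + 127/5) = (219 + Y)*(127/5 + Y))
o(147) - 1*48896 = (27813/5 + 147² + (1222/5)*147) - 1*48896 = (27813/5 + 21609 + 179634/5) - 48896 = 315492/5 - 48896 = 71012/5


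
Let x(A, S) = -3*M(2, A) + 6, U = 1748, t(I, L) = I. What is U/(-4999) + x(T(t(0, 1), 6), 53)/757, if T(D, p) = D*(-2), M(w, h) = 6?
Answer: -1383224/3784243 ≈ -0.36552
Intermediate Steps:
T(D, p) = -2*D
x(A, S) = -12 (x(A, S) = -3*6 + 6 = -18 + 6 = -12)
U/(-4999) + x(T(t(0, 1), 6), 53)/757 = 1748/(-4999) - 12/757 = 1748*(-1/4999) - 12*1/757 = -1748/4999 - 12/757 = -1383224/3784243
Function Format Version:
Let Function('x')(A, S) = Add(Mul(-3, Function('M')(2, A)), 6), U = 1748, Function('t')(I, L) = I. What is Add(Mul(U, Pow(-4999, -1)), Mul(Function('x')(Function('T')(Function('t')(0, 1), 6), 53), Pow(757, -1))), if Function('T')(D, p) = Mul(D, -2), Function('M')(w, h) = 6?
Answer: Rational(-1383224, 3784243) ≈ -0.36552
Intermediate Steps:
Function('T')(D, p) = Mul(-2, D)
Function('x')(A, S) = -12 (Function('x')(A, S) = Add(Mul(-3, 6), 6) = Add(-18, 6) = -12)
Add(Mul(U, Pow(-4999, -1)), Mul(Function('x')(Function('T')(Function('t')(0, 1), 6), 53), Pow(757, -1))) = Add(Mul(1748, Pow(-4999, -1)), Mul(-12, Pow(757, -1))) = Add(Mul(1748, Rational(-1, 4999)), Mul(-12, Rational(1, 757))) = Add(Rational(-1748, 4999), Rational(-12, 757)) = Rational(-1383224, 3784243)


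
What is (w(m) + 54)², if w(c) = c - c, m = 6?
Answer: 2916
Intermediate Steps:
w(c) = 0
(w(m) + 54)² = (0 + 54)² = 54² = 2916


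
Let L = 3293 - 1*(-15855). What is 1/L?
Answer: 1/19148 ≈ 5.2225e-5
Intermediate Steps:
L = 19148 (L = 3293 + 15855 = 19148)
1/L = 1/19148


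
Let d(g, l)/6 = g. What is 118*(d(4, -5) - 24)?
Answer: 0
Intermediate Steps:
d(g, l) = 6*g
118*(d(4, -5) - 24) = 118*(6*4 - 24) = 118*(24 - 24) = 118*0 = 0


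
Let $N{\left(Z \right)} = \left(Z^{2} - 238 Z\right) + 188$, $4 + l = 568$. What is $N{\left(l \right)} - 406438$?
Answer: $-222386$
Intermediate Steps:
$l = 564$ ($l = -4 + 568 = 564$)
$N{\left(Z \right)} = 188 + Z^{2} - 238 Z$
$N{\left(l \right)} - 406438 = \left(188 + 564^{2} - 134232\right) - 406438 = \left(188 + 318096 - 134232\right) - 406438 = 184052 - 406438 = -222386$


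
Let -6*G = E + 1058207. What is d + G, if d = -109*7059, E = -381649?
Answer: -2646572/3 ≈ -8.8219e+5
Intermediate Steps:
G = -338279/3 (G = -(-381649 + 1058207)/6 = -1/6*676558 = -338279/3 ≈ -1.1276e+5)
d = -769431
d + G = -769431 - 338279/3 = -2646572/3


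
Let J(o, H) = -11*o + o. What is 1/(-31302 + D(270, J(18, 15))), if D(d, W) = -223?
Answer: -1/31525 ≈ -3.1721e-5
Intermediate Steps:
J(o, H) = -10*o
1/(-31302 + D(270, J(18, 15))) = 1/(-31302 - 223) = 1/(-31525) = -1/31525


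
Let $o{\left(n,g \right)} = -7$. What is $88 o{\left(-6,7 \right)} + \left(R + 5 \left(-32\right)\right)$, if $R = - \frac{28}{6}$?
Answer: $- \frac{2342}{3} \approx -780.67$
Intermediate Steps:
$R = - \frac{14}{3}$ ($R = \left(-28\right) \frac{1}{6} = - \frac{14}{3} \approx -4.6667$)
$88 o{\left(-6,7 \right)} + \left(R + 5 \left(-32\right)\right) = 88 \left(-7\right) + \left(- \frac{14}{3} + 5 \left(-32\right)\right) = -616 - \frac{494}{3} = - \frac{2342}{3}$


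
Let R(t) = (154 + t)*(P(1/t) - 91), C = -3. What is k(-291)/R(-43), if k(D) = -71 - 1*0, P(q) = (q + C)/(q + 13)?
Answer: 6603/941798 ≈ 0.0070111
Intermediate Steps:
P(q) = (-3 + q)/(13 + q) (P(q) = (q - 3)/(q + 13) = (-3 + q)/(13 + q))
k(D) = -71 (k(D) = -71 + 0 = -71)
R(t) = (-91 + (-3 + 1/t)/(13 + 1/t))*(154 + t) (R(t) = (154 + t)*((-3 + 1/t)/(13 + 1/t) - 91) = (154 + t)*(-91 + (-3 + 1/t)/(13 + 1/t)) = (-91 + (-3 + 1/t)/(13 + 1/t))*(154 + t))
k(-291)/R(-43) = -71*(1 + 13*(-43))/(2*(-6930 - 91367*(-43) - 593*(-43)**2)) = -71*(1 - 559)/(2*(-6930 + 3928781 - 593*1849)) = -71*(-279/(-6930 + 3928781 - 1096457)) = -71/(2*(-1/558)*2825394) = -71/(-941798/93) = -71*(-93/941798) = 6603/941798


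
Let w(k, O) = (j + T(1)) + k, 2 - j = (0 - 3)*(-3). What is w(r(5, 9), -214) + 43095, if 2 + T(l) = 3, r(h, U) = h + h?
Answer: 43099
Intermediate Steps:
r(h, U) = 2*h
T(l) = 1 (T(l) = -2 + 3 = 1)
j = -7 (j = 2 - (0 - 3)*(-3) = 2 - (-3)*(-3) = 2 - 1*9 = 2 - 9 = -7)
w(k, O) = -6 + k (w(k, O) = (-7 + 1) + k = -6 + k)
w(r(5, 9), -214) + 43095 = (-6 + 2*5) + 43095 = (-6 + 10) + 43095 = 4 + 43095 = 43099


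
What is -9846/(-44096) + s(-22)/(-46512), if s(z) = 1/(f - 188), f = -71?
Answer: 3706592077/16600225824 ≈ 0.22329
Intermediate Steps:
s(z) = -1/259 (s(z) = 1/(-71 - 188) = 1/(-259) = -1/259)
-9846/(-44096) + s(-22)/(-46512) = -9846/(-44096) - 1/259/(-46512) = -9846*(-1/44096) - 1/259*(-1/46512) = 4923/22048 + 1/12046608 = 3706592077/16600225824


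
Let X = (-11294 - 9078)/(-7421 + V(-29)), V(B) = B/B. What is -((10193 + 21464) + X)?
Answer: -58728828/1855 ≈ -31660.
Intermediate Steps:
V(B) = 1
X = 5093/1855 (X = (-11294 - 9078)/(-7421 + 1) = -20372/(-7420) = -20372*(-1/7420) = 5093/1855 ≈ 2.7456)
-((10193 + 21464) + X) = -((10193 + 21464) + 5093/1855) = -(31657 + 5093/1855) = -1*58728828/1855 = -58728828/1855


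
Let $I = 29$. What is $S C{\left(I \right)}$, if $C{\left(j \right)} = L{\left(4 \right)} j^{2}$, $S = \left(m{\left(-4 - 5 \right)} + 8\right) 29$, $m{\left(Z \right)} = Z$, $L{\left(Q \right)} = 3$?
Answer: $-73167$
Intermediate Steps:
$S = -29$ ($S = \left(\left(-4 - 5\right) + 8\right) 29 = \left(-9 + 8\right) 29 = \left(-1\right) 29 = -29$)
$C{\left(j \right)} = 3 j^{2}$
$S C{\left(I \right)} = - 29 \cdot 3 \cdot 29^{2} = - 29 \cdot 3 \cdot 841 = \left(-29\right) 2523 = -73167$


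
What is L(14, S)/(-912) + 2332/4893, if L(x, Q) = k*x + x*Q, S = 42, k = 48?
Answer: -336533/371868 ≈ -0.90498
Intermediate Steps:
L(x, Q) = 48*x + Q*x (L(x, Q) = 48*x + x*Q = 48*x + Q*x)
L(14, S)/(-912) + 2332/4893 = (14*(48 + 42))/(-912) + 2332/4893 = (14*90)*(-1/912) + 2332*(1/4893) = 1260*(-1/912) + 2332/4893 = -105/76 + 2332/4893 = -336533/371868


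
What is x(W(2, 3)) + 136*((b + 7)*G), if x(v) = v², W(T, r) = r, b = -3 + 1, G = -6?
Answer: -4071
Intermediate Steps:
b = -2
x(W(2, 3)) + 136*((b + 7)*G) = 3² + 136*((-2 + 7)*(-6)) = 9 + 136*(5*(-6)) = 9 + 136*(-30) = 9 - 4080 = -4071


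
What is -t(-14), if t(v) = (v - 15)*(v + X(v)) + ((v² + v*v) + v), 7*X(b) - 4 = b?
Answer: -5778/7 ≈ -825.43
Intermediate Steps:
X(b) = 4/7 + b/7
t(v) = v + 2*v² + (-15 + v)*(4/7 + 8*v/7) (t(v) = (v - 15)*(v + (4/7 + v/7)) + ((v² + v*v) + v) = (-15 + v)*(4/7 + 8*v/7) + ((v² + v²) + v) = (-15 + v)*(4/7 + 8*v/7) + (2*v² + v) = (-15 + v)*(4/7 + 8*v/7) + (v + 2*v²) = v + 2*v² + (-15 + v)*(4/7 + 8*v/7))
-t(-14) = -(-60/7 - 109/7*(-14) + (22/7)*(-14)²) = -(-60/7 + 218 + (22/7)*196) = -(-60/7 + 218 + 616) = -1*5778/7 = -5778/7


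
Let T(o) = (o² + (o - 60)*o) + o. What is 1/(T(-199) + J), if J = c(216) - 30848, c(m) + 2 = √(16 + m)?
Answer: 60093/3611168417 - 2*√58/3611168417 ≈ 1.6637e-5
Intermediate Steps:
c(m) = -2 + √(16 + m)
J = -30850 + 2*√58 (J = (-2 + √(16 + 216)) - 30848 = (-2 + √232) - 30848 = (-2 + 2*√58) - 30848 = -30850 + 2*√58 ≈ -30835.)
T(o) = o + o² + o*(-60 + o) (T(o) = (o² + (-60 + o)*o) + o = (o² + o*(-60 + o)) + o = o + o² + o*(-60 + o))
1/(T(-199) + J) = 1/(-199*(-59 + 2*(-199)) + (-30850 + 2*√58)) = 1/(-199*(-59 - 398) + (-30850 + 2*√58)) = 1/(-199*(-457) + (-30850 + 2*√58)) = 1/(90943 + (-30850 + 2*√58)) = 1/(60093 + 2*√58)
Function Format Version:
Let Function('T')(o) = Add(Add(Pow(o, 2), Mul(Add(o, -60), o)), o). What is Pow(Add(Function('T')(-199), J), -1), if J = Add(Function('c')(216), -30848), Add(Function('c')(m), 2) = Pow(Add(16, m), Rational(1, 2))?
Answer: Add(Rational(60093, 3611168417), Mul(Rational(-2, 3611168417), Pow(58, Rational(1, 2)))) ≈ 1.6637e-5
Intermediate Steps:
Function('c')(m) = Add(-2, Pow(Add(16, m), Rational(1, 2)))
J = Add(-30850, Mul(2, Pow(58, Rational(1, 2)))) (J = Add(Add(-2, Pow(Add(16, 216), Rational(1, 2))), -30848) = Add(Add(-2, Pow(232, Rational(1, 2))), -30848) = Add(Add(-2, Mul(2, Pow(58, Rational(1, 2)))), -30848) = Add(-30850, Mul(2, Pow(58, Rational(1, 2)))) ≈ -30835.)
Function('T')(o) = Add(o, Pow(o, 2), Mul(o, Add(-60, o))) (Function('T')(o) = Add(Add(Pow(o, 2), Mul(Add(-60, o), o)), o) = Add(Add(Pow(o, 2), Mul(o, Add(-60, o))), o) = Add(o, Pow(o, 2), Mul(o, Add(-60, o))))
Pow(Add(Function('T')(-199), J), -1) = Pow(Add(Mul(-199, Add(-59, Mul(2, -199))), Add(-30850, Mul(2, Pow(58, Rational(1, 2))))), -1) = Pow(Add(Mul(-199, Add(-59, -398)), Add(-30850, Mul(2, Pow(58, Rational(1, 2))))), -1) = Pow(Add(Mul(-199, -457), Add(-30850, Mul(2, Pow(58, Rational(1, 2))))), -1) = Pow(Add(90943, Add(-30850, Mul(2, Pow(58, Rational(1, 2))))), -1) = Pow(Add(60093, Mul(2, Pow(58, Rational(1, 2)))), -1)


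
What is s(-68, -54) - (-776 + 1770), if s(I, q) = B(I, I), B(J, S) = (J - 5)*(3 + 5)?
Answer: -1578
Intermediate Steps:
B(J, S) = -40 + 8*J (B(J, S) = (-5 + J)*8 = -40 + 8*J)
s(I, q) = -40 + 8*I
s(-68, -54) - (-776 + 1770) = (-40 + 8*(-68)) - (-776 + 1770) = (-40 - 544) - 1*994 = -584 - 994 = -1578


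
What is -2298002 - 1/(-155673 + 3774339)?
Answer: -8315701705333/3618666 ≈ -2.2980e+6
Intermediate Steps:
-2298002 - 1/(-155673 + 3774339) = -2298002 - 1/3618666 = -8315701705333/3618666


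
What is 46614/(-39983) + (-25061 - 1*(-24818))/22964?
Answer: -1080159765/918169612 ≈ -1.1764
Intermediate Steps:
46614/(-39983) + (-25061 - 1*(-24818))/22964 = 46614*(-1/39983) + (-25061 + 24818)*(1/22964) = -46614/39983 - 243*1/22964 = -46614/39983 - 243/22964 = -1080159765/918169612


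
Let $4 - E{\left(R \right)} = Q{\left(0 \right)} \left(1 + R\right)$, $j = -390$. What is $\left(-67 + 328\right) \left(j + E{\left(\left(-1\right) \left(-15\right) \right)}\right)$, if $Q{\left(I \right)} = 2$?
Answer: $-109098$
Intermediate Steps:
$E{\left(R \right)} = 2 - 2 R$ ($E{\left(R \right)} = 4 - 2 \left(1 + R\right) = 4 - \left(2 + 2 R\right) = 2 - 2 R$)
$\left(-67 + 328\right) \left(j + E{\left(\left(-1\right) \left(-15\right) \right)}\right) = \left(-67 + 328\right) \left(-390 + \left(2 - 2 \left(\left(-1\right) \left(-15\right)\right)\right)\right) = 261 \left(-390 + \left(2 - 30\right)\right) = 261 \left(-390 - 28\right) = 261 \left(-418\right) = -109098$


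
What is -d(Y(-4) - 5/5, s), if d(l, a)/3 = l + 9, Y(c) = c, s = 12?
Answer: -12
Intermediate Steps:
d(l, a) = 27 + 3*l (d(l, a) = 3*(l + 9) = 3*(9 + l) = 27 + 3*l)
-d(Y(-4) - 5/5, s) = -(27 + 3*(-4 - 5/5)) = -(27 + 3*(-4 + (⅕)*(-5))) = -(27 + 3*(-4 - 1)) = -(27 + 3*(-5)) = -(27 - 15) = -1*12 = -12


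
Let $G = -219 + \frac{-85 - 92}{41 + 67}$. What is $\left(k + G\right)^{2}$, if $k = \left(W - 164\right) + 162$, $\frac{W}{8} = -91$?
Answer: $\frac{1171213729}{1296} \approx 9.0371 \cdot 10^{5}$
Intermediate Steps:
$W = -728$ ($W = 8 \left(-91\right) = -728$)
$G = - \frac{7943}{36}$ ($G = -219 - \frac{177}{108} = -219 - \frac{59}{36} = - \frac{7943}{36} \approx -220.64$)
$k = -730$ ($k = \left(-728 - 164\right) + 162 = -892 + 162 = -730$)
$\left(k + G\right)^{2} = \left(-730 - \frac{7943}{36}\right)^{2} = \left(- \frac{34223}{36}\right)^{2} = \frac{1171213729}{1296}$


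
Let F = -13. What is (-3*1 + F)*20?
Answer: -320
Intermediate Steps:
(-3*1 + F)*20 = (-3*1 - 13)*20 = (-3 - 13)*20 = -16*20 = -320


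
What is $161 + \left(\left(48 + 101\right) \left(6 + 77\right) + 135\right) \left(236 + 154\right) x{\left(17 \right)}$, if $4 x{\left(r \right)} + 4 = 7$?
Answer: $3656996$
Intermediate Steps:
$x{\left(r \right)} = \frac{3}{4}$ ($x{\left(r \right)} = -1 + \frac{1}{4} \cdot 7 = -1 + \frac{7}{4} = \frac{3}{4}$)
$161 + \left(\left(48 + 101\right) \left(6 + 77\right) + 135\right) \left(236 + 154\right) x{\left(17 \right)} = 161 + \left(\left(48 + 101\right) \left(6 + 77\right) + 135\right) \left(236 + 154\right) \frac{3}{4} = 161 + \left(149 \cdot 83 + 135\right) 390 \cdot \frac{3}{4} = 161 + \left(12367 + 135\right) 390 \cdot \frac{3}{4} = 161 + 12502 \cdot 390 \cdot \frac{3}{4} = 161 + 4875780 \cdot \frac{3}{4} = 161 + 3656835 = 3656996$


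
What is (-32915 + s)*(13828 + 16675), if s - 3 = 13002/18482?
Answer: -9276977775373/9241 ≈ -1.0039e+9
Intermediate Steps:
s = 34224/9241 (s = 3 + 13002/18482 = 3 + 13002*(1/18482) = 3 + 6501/9241 = 34224/9241 ≈ 3.7035)
(-32915 + s)*(13828 + 16675) = (-32915 + 34224/9241)*(13828 + 16675) = -304133291/9241*30503 = -9276977775373/9241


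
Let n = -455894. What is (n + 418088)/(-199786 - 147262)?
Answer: 18903/173524 ≈ 0.10894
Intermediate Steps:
(n + 418088)/(-199786 - 147262) = (-455894 + 418088)/(-199786 - 147262) = -37806/(-347048) = -37806*(-1/347048) = 18903/173524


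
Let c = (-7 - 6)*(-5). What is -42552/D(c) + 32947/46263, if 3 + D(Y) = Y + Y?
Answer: -1964398907/5875401 ≈ -334.34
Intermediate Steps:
c = 65 (c = -13*(-5) = 65)
D(Y) = -3 + 2*Y (D(Y) = -3 + (Y + Y) = -3 + 2*Y)
-42552/D(c) + 32947/46263 = -42552/(-3 + 2*65) + 32947/46263 = -42552/(-3 + 130) + 32947*(1/46263) = -42552/127 + 32947/46263 = -1964398907/5875401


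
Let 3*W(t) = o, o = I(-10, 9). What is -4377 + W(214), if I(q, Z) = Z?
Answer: -4374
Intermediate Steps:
o = 9
W(t) = 3 (W(t) = (1/3)*9 = 3)
-4377 + W(214) = -4377 + 3 = -4374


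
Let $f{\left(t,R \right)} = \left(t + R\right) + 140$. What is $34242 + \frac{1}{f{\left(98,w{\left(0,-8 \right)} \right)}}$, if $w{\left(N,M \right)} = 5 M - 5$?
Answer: $\frac{6608707}{193} \approx 34242.0$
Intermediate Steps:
$w{\left(N,M \right)} = -5 + 5 M$
$f{\left(t,R \right)} = 140 + R + t$ ($f{\left(t,R \right)} = \left(R + t\right) + 140 = 140 + R + t$)
$34242 + \frac{1}{f{\left(98,w{\left(0,-8 \right)} \right)}} = 34242 + \frac{1}{140 + \left(-5 + 5 \left(-8\right)\right) + 98} = 34242 + \frac{1}{140 - 45 + 98} = 34242 + \frac{1}{193} = \frac{6608707}{193}$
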